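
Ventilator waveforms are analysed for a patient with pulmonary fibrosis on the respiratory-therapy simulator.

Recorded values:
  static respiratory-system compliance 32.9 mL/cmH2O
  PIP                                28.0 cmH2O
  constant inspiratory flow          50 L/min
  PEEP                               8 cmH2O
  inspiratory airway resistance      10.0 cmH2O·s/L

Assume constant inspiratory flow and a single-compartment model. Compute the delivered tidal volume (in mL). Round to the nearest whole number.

Flow: 50 L/min ÷ 60 = 0.8333 L/s.
Equation of motion (constant flow): PIP = Vt/C + R·V̇ + PEEP.
Vt/C = PIP − R·V̇ − PEEP = 28.0 − 8.333 − 8 = 11.667 cmH2O.
Vt = C × 11.667 = 32.9 × 11.667 = 383.84 mL.

384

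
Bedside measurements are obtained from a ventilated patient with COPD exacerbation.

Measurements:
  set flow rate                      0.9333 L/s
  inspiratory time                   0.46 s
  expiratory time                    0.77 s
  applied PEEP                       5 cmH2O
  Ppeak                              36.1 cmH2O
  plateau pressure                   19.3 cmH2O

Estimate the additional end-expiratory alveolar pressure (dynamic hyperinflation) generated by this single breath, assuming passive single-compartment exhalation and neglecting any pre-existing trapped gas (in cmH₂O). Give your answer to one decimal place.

3.4

Vt = flow × Ti = 0.9333 L/s × 0.46 s × 1000 mL/L = 429.32 mL.
R = (PIP − Pplat)/V̇ = (36.1 − 19.3) / 0.9333 = 16.8/0.9333 = 18.001 cmH2O·s/L.
C = Vt/(Pplat − PEEP) = 429.32 / (19.3 − 5) = 429.32/14.3 = 30.022 mL/cmH2O.
τ = R × C = 18.001 × 0.03002 L/cmH2O = 0.5404 s.
Fraction remaining = e^(−Te/τ) = e^(−0.77/0.5404) = 0.2405; trapped volume = 429.32 × 0.2405 = 103.25 mL.
Additional alveolar pressure from trapping ≈ V_trapped / C = 103.25 / 30.022 = 3.439 cmH2O.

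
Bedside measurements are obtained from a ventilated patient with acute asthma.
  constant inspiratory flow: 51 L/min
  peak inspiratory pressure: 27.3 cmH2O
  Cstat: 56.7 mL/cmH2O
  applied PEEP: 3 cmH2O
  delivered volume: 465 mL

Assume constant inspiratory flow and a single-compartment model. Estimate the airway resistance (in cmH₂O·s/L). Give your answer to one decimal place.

18.9

Flow: 51 L/min ÷ 60 = 0.85 L/s.
Equation of motion (constant flow): PIP = Vt/C + R·V̇ + PEEP.
R·V̇ = PIP − Vt/C − PEEP = 27.3 − 465/56.7 − 3 = 27.3 − 8.201 − 3 = 16.099 cmH2O.
R = 16.099 / 0.85 = 18.94 cmH2O·s/L.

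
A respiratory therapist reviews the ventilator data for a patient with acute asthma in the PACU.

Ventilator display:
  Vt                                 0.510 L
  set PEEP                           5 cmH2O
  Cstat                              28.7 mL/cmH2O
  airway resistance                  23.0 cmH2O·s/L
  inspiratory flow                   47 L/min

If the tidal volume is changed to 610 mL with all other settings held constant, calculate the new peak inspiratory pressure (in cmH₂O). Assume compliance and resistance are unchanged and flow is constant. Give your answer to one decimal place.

44.3

Flow: 47 L/min ÷ 60 = 0.7833 L/s.
PIP = Vt/C + R·V̇ + PEEP (constant-flow equation of motion).
Only the elastic term changes: ΔPIP = ΔVt / C = (610 − 510) / 28.7 = 3.484 cmH2O.
Original PIP = 510/28.7 + 23.0×0.7833 + 5 = 40.786 cmH2O; new PIP = 40.786 + (3.484) = 44.27 cmH2O.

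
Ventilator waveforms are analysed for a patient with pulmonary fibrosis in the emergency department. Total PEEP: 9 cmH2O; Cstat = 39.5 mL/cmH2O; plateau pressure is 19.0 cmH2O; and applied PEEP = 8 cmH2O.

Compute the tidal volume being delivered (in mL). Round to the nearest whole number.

End-expiratory occlusion gives total PEEP = 9 cmH2O (intrinsic PEEP = 9 − 8 = 1). Use total PEEP for the elastic gradient.
Vt = Cstat × (Pplat − PEEPtotal) = 39.5 × (19.0 − 9) = 39.5 × 10.0 = 395.0 mL.

395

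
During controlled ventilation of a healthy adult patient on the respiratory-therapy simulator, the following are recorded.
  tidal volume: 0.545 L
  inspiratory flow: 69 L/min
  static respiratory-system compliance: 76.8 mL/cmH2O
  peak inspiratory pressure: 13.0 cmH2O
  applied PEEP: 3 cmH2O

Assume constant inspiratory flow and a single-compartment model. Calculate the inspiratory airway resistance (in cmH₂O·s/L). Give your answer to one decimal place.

2.5

Flow: 69 L/min ÷ 60 = 1.15 L/s.
Equation of motion (constant flow): PIP = Vt/C + R·V̇ + PEEP.
R·V̇ = PIP − Vt/C − PEEP = 13.0 − 545/76.8 − 3 = 13.0 − 7.096 − 3 = 2.904 cmH2O.
R = 2.904 / 1.15 = 2.525 cmH2O·s/L.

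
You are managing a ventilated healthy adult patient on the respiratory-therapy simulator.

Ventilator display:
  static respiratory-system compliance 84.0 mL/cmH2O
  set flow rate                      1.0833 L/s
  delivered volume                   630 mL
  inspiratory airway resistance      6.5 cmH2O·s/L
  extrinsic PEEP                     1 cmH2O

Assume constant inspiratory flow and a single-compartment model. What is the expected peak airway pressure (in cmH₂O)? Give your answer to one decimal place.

15.5

Equation of motion (constant flow): PIP = Vt/C + R·V̇ + PEEP.
PIP = 630/84.0 + 6.5×1.0833 + 1 = 7.5 + 7.041 + 1 = 15.541 cmH2O.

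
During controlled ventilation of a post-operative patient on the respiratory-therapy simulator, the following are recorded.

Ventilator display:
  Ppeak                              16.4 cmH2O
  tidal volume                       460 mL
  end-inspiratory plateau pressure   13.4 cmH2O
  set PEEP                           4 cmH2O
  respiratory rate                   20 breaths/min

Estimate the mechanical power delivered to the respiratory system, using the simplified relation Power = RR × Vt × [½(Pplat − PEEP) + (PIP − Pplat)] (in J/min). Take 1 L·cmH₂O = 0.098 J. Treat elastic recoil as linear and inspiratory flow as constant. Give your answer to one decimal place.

6.9

Per-breath work = Vt × [½(Pplat−PEEP) + (PIP−Pplat)] = 0.460 × [0.5×9.4 + 3.0] = 0.460 × 7.7 = 3.542 L·cmH2O.
Power = 20 × 3.542 = 70.84 L·cmH2O/min.
× 0.098 J/(L·cmH2O) → 6.942 J/min.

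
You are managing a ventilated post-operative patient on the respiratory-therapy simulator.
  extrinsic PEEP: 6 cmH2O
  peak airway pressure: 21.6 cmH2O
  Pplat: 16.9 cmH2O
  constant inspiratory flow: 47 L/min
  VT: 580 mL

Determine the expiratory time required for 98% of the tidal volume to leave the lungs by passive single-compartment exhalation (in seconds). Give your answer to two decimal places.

Flow: 47 L/min ÷ 60 = 0.7833 L/s.
R = (PIP − Pplat)/V̇ = (21.6 − 16.9) / 0.7833 = 4.7/0.7833 = 6.0 cmH2O·s/L.
C = Vt/(Pplat − PEEP) = 580.0 / (16.9 − 6) = 580.0/10.9 = 53.211 mL/cmH2O.
τ = R × C = 6.0 × 0.05321 L/cmH2O = 0.3193 s.
t = −τ·ln(1 − 0.98) = −0.3193·ln(0.02) = 1.249 s.

1.25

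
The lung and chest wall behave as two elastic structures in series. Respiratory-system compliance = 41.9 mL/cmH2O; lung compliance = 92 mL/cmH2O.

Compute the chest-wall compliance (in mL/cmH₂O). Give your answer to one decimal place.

76.9

1/Ccw = 1/Crs − 1/CL.
1/Ccw = 1/41.9 − 1/92 = 0.013.
Ccw = 76.923 mL/cmH2O.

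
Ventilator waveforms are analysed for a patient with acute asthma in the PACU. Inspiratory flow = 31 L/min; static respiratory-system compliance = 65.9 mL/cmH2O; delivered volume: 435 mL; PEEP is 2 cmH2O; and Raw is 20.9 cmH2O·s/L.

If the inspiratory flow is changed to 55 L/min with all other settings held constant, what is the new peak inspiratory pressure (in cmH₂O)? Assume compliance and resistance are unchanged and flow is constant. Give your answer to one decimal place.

Flow: 31 L/min ÷ 60 = 0.5167 L/s.
New flow: 55 L/min ÷ 60 = 0.9167 L/s.
PIP = Vt/C + R·V̇ + PEEP (constant-flow equation of motion).
Only the resistive term changes: ΔPIP = R × ΔV̇ = 20.9 × (0.9167 − 0.5167) = 20.9 × 0.4 = 8.36 cmH2O.
Original PIP = 435/65.9 + 20.9×0.5167 + 2 = 19.4 cmH2O; new PIP = 19.4 + (8.36) = 27.76 cmH2O.

27.8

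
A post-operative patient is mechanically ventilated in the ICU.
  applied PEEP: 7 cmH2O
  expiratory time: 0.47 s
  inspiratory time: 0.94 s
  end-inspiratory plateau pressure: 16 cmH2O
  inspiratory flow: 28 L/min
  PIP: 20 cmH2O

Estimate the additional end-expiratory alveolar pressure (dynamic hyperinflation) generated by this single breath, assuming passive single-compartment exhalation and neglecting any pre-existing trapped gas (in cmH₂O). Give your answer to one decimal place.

Flow: 28 L/min ÷ 60 = 0.4667 L/s.
Vt = flow × Ti = 0.4667 L/s × 0.94 s × 1000 mL/L = 438.7 mL.
R = (PIP − Pplat)/V̇ = (20 − 16) / 0.4667 = 4.0/0.4667 = 8.571 cmH2O·s/L.
C = Vt/(Pplat − PEEP) = 438.7 / (16 − 7) = 438.7/9.0 = 48.744 mL/cmH2O.
τ = R × C = 8.571 × 0.04874 L/cmH2O = 0.4178 s.
Fraction remaining = e^(−Te/τ) = e^(−0.47/0.4178) = 0.3247; trapped volume = 438.7 × 0.3247 = 142.45 mL.
Additional alveolar pressure from trapping ≈ V_trapped / C = 142.45 / 48.744 = 2.922 cmH2O.

2.9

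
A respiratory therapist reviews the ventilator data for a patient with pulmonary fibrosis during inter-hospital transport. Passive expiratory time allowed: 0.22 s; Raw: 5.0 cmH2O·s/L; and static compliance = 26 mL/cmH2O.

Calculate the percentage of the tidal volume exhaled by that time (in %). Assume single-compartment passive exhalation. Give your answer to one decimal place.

81.6

τ = R × C = 5.0 × 26 mL/cmH2O = 5.0 × 0.026 L/cmH2O = 0.13 s.
Passive exhalation: V(t)/V₀ = e^(−t/τ) = e^(−0.22/0.13) = 0.1841.
Fraction exhaled = 1 − 0.1841 = 0.8159 → 81.59%.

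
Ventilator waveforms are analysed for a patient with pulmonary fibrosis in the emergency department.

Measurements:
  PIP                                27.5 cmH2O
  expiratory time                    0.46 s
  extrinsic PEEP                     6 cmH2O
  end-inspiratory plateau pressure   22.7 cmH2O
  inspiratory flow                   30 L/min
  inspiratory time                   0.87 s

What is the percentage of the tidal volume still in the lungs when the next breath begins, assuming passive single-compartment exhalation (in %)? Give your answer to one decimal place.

Flow: 30 L/min ÷ 60 = 0.5 L/s.
Vt = flow × Ti = 0.5 L/s × 0.87 s × 1000 mL/L = 435.0 mL.
R = (PIP − Pplat)/V̇ = (27.5 − 22.7) / 0.5 = 4.8/0.5 = 9.6 cmH2O·s/L.
C = Vt/(Pplat − PEEP) = 435.0 / (22.7 − 6) = 435.0/16.7 = 26.048 mL/cmH2O.
τ = R × C = 9.6 × 0.02605 L/cmH2O = 0.2501 s.
Fraction remaining at end-expiration = e^(−Te/τ) = e^(−0.46/0.2501) = 0.1589 → 15.89%.

15.9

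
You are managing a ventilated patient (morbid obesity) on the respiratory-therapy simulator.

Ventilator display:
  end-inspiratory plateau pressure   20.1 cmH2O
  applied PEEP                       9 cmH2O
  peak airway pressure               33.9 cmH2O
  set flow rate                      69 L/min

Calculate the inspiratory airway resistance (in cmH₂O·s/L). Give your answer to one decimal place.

12.0

Flow: 69 L/min ÷ 60 = 1.15 L/s.
Raw = (PIP − Pplat) / flow = (33.9 − 20.1) / 1.15 = 13.8 / 1.15 = 12.0 cmH2O·s/L.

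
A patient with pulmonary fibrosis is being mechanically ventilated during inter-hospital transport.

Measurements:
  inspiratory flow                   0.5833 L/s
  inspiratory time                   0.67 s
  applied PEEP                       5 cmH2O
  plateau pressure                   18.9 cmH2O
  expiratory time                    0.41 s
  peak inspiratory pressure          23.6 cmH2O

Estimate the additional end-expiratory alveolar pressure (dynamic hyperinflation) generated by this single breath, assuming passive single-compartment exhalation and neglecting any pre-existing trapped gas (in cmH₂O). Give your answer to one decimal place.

2.3

Vt = flow × Ti = 0.5833 L/s × 0.67 s × 1000 mL/L = 390.81 mL.
R = (PIP − Pplat)/V̇ = (23.6 − 18.9) / 0.5833 = 4.7/0.5833 = 8.058 cmH2O·s/L.
C = Vt/(Pplat − PEEP) = 390.81 / (18.9 − 5) = 390.81/13.9 = 28.116 mL/cmH2O.
τ = R × C = 8.058 × 0.02812 L/cmH2O = 0.2266 s.
Fraction remaining = e^(−Te/τ) = e^(−0.41/0.2266) = 0.1638; trapped volume = 390.81 × 0.1638 = 64.015 mL.
Additional alveolar pressure from trapping ≈ V_trapped / C = 64.015 / 28.116 = 2.277 cmH2O.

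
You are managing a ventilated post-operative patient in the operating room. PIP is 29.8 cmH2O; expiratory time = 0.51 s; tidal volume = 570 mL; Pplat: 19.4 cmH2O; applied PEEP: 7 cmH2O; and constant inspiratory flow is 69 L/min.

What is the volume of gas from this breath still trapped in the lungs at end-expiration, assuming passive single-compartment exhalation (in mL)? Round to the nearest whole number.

167

Flow: 69 L/min ÷ 60 = 1.15 L/s.
R = (PIP − Pplat)/V̇ = (29.8 − 19.4) / 1.15 = 10.4/1.15 = 9.043 cmH2O·s/L.
C = Vt/(Pplat − PEEP) = 570.0 / (19.4 − 7) = 570.0/12.4 = 45.968 mL/cmH2O.
τ = R × C = 9.043 × 0.04597 L/cmH2O = 0.4157 s.
Fraction remaining = e^(−Te/τ) = e^(−0.51/0.4157) = 0.2932.
Trapped volume = 570.0 × 0.2932 = 167.12 mL.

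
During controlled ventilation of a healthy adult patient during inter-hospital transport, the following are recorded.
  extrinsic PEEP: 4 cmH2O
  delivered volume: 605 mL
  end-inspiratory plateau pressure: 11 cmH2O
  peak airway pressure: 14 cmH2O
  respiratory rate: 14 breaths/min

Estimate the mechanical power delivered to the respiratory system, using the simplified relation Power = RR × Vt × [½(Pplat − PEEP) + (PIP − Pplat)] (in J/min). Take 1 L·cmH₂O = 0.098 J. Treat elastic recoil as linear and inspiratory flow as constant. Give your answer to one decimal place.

Per-breath work = Vt × [½(Pplat−PEEP) + (PIP−Pplat)] = 0.605 × [0.5×7.0 + 3.0] = 0.605 × 6.5 = 3.933 L·cmH2O.
Power = 14 × 3.933 = 55.062 L·cmH2O/min.
× 0.098 J/(L·cmH2O) → 5.396 J/min.

5.4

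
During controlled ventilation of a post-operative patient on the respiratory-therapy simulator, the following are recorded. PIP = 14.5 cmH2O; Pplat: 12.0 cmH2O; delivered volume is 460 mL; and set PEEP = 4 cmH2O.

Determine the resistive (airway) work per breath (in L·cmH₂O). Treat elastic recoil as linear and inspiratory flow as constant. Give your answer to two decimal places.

With constant inspiratory flow the resistive pressure is constant at PIP − Pplat = 14.5 − 12.0 = 2.5 cmH2O, so resistive work = 2.5 × 0.460 = 1.15 L·cmH2O.

1.15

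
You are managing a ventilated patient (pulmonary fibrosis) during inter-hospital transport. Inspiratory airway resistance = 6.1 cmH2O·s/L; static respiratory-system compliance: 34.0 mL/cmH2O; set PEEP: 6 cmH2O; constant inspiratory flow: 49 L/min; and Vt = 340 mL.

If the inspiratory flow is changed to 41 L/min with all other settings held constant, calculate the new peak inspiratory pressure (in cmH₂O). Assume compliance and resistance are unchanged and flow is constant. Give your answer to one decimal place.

20.2

Flow: 49 L/min ÷ 60 = 0.8167 L/s.
New flow: 41 L/min ÷ 60 = 0.6833 L/s.
PIP = Vt/C + R·V̇ + PEEP (constant-flow equation of motion).
Only the resistive term changes: ΔPIP = R × ΔV̇ = 6.1 × (0.6833 − 0.8167) = 6.1 × -0.1334 = -0.8137 cmH2O.
Original PIP = 340/34.0 + 6.1×0.8167 + 6 = 20.982 cmH2O; new PIP = 20.982 + (-0.8137) = 20.168 cmH2O.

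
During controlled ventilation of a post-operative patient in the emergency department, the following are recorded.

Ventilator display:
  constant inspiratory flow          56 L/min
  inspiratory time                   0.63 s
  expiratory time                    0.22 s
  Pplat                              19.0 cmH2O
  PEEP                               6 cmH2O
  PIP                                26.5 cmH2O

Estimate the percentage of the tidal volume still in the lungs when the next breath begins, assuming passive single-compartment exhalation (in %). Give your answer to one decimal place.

Flow: 56 L/min ÷ 60 = 0.9333 L/s.
Vt = flow × Ti = 0.9333 L/s × 0.63 s × 1000 mL/L = 587.98 mL.
R = (PIP − Pplat)/V̇ = (26.5 − 19.0) / 0.9333 = 7.5/0.9333 = 8.036 cmH2O·s/L.
C = Vt/(Pplat − PEEP) = 587.98 / (19.0 − 6) = 587.98/13.0 = 45.229 mL/cmH2O.
τ = R × C = 8.036 × 0.04523 L/cmH2O = 0.3635 s.
Fraction remaining at end-expiration = e^(−Te/τ) = e^(−0.22/0.3635) = 0.546 → 54.6%.

54.6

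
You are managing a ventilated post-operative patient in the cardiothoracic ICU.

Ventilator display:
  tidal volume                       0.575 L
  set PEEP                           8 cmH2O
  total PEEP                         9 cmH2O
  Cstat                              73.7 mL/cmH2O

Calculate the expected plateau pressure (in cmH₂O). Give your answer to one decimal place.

End-expiratory occlusion gives total PEEP = 9 cmH2O (intrinsic PEEP = 9 − 8 = 1). Use total PEEP for the elastic gradient.
Pplat = PEEPtotal + Vt / Cstat = 9 + 575 / 73.7 = 9 + 7.802 = 16.802 cmH2O.

16.8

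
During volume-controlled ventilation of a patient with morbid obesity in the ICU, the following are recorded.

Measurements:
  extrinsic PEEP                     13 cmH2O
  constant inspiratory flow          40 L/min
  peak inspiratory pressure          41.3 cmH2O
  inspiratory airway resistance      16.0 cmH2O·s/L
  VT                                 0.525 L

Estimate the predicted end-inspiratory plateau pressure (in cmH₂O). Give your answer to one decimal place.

Flow: 40 L/min ÷ 60 = 0.6667 L/s.
Pplat = PIP − Raw × flow = 41.3 − 16.0 × 0.6667 = 41.3 − 10.667 = 30.633 cmH2O.

30.6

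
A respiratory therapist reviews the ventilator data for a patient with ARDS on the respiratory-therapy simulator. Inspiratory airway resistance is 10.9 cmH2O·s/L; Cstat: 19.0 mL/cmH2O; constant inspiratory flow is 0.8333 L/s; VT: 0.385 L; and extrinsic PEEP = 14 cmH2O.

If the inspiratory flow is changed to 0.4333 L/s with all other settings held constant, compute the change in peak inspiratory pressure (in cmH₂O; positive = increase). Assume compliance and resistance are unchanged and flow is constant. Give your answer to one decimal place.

PIP = Vt/C + R·V̇ + PEEP (constant-flow equation of motion).
Only the resistive term changes: ΔPIP = R × ΔV̇ = 10.9 × (0.4333 − 0.8333) = 10.9 × -0.4 = -4.36 cmH2O.

-4.4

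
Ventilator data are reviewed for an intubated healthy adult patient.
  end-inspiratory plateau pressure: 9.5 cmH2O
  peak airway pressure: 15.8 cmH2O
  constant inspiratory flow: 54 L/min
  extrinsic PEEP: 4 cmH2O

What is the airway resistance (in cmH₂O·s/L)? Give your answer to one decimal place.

Flow: 54 L/min ÷ 60 = 0.9 L/s.
Raw = (PIP − Pplat) / flow = (15.8 − 9.5) / 0.9 = 6.3 / 0.9 = 7.0 cmH2O·s/L.

7.0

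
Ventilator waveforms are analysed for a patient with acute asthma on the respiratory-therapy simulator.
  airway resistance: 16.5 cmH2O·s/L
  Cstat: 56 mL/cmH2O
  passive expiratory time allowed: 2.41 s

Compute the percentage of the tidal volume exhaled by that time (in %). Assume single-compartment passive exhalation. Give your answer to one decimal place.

92.6

τ = R × C = 16.5 × 56 mL/cmH2O = 16.5 × 0.056 L/cmH2O = 0.924 s.
Passive exhalation: V(t)/V₀ = e^(−t/τ) = e^(−2.41/0.924) = 0.07367.
Fraction exhaled = 1 − 0.07367 = 0.9263 → 92.63%.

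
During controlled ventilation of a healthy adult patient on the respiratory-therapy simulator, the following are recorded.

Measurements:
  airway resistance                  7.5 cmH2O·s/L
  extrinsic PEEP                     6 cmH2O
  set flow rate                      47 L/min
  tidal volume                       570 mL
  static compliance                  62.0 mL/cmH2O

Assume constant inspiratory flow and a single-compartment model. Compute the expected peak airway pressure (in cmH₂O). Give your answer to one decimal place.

Flow: 47 L/min ÷ 60 = 0.7833 L/s.
Equation of motion (constant flow): PIP = Vt/C + R·V̇ + PEEP.
PIP = 570/62.0 + 7.5×0.7833 + 6 = 9.194 + 5.875 + 6 = 21.069 cmH2O.

21.1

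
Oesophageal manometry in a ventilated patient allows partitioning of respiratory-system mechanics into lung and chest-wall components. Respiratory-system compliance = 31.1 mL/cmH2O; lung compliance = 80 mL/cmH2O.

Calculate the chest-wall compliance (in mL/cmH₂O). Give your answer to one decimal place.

1/Ccw = 1/Crs − 1/CL.
1/Ccw = 1/31.1 − 1/80 = 0.01965.
Ccw = 50.891 mL/cmH2O.

50.9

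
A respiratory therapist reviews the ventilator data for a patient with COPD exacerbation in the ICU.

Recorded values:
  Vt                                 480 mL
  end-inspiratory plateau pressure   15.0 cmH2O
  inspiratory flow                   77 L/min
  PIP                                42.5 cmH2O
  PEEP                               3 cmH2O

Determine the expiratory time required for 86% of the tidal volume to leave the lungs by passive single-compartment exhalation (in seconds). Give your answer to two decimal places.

1.69

Flow: 77 L/min ÷ 60 = 1.2833 L/s.
R = (PIP − Pplat)/V̇ = (42.5 − 15.0) / 1.2833 = 27.5/1.2833 = 21.429 cmH2O·s/L.
C = Vt/(Pplat − PEEP) = 480.0 / (15.0 − 3) = 480.0/12.0 = 40.0 mL/cmH2O.
τ = R × C = 21.429 × 0.04 L/cmH2O = 0.8572 s.
t = −τ·ln(1 − 0.86) = −0.8572·ln(0.14) = 1.685 s.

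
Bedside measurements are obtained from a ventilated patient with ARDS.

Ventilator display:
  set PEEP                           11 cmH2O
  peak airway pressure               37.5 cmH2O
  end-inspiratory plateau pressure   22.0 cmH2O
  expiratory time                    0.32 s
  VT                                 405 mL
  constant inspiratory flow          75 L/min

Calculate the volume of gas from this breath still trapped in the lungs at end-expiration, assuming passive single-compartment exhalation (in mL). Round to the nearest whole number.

Flow: 75 L/min ÷ 60 = 1.25 L/s.
R = (PIP − Pplat)/V̇ = (37.5 − 22.0) / 1.25 = 15.5/1.25 = 12.4 cmH2O·s/L.
C = Vt/(Pplat − PEEP) = 405.0 / (22.0 − 11) = 405.0/11.0 = 36.818 mL/cmH2O.
τ = R × C = 12.4 × 0.03682 L/cmH2O = 0.4566 s.
Fraction remaining = e^(−Te/τ) = e^(−0.32/0.4566) = 0.4962.
Trapped volume = 405.0 × 0.4962 = 200.96 mL.

201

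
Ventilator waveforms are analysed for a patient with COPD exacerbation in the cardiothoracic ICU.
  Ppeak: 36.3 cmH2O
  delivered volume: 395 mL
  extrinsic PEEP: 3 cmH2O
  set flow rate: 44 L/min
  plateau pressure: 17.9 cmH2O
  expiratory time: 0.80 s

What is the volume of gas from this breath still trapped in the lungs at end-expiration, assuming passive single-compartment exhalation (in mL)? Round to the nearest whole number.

Flow: 44 L/min ÷ 60 = 0.7333 L/s.
R = (PIP − Pplat)/V̇ = (36.3 − 17.9) / 0.7333 = 18.4/0.7333 = 25.092 cmH2O·s/L.
C = Vt/(Pplat − PEEP) = 395.0 / (17.9 − 3) = 395.0/14.9 = 26.51 mL/cmH2O.
τ = R × C = 25.092 × 0.02651 L/cmH2O = 0.6652 s.
Fraction remaining = e^(−Te/τ) = e^(−0.80/0.6652) = 0.3004.
Trapped volume = 395.0 × 0.3004 = 118.66 mL.

119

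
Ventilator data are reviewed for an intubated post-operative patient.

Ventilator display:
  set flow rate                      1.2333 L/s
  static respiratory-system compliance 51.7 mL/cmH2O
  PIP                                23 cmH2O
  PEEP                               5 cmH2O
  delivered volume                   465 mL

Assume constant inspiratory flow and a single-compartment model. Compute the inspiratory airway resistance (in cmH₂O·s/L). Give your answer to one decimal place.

7.3

Equation of motion (constant flow): PIP = Vt/C + R·V̇ + PEEP.
R·V̇ = PIP − Vt/C − PEEP = 23 − 465/51.7 − 5 = 23 − 8.994 − 5 = 9.006 cmH2O.
R = 9.006 / 1.2333 = 7.302 cmH2O·s/L.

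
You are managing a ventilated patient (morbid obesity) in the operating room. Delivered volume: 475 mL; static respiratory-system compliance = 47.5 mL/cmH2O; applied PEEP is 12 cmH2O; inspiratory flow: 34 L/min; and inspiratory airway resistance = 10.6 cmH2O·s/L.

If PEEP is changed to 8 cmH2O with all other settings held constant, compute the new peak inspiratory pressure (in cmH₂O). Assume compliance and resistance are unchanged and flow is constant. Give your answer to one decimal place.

24.0

Flow: 34 L/min ÷ 60 = 0.5667 L/s.
PIP = Vt/C + R·V̇ + PEEP (constant-flow equation of motion).
Only the baseline term changes: ΔPIP = ΔPEEP = 8 − 12 = -4.0 cmH2O.
Original PIP = 475/47.5 + 10.6×0.5667 + 12 = 28.007 cmH2O; new PIP = 28.007 + (-4.0) = 24.007 cmH2O.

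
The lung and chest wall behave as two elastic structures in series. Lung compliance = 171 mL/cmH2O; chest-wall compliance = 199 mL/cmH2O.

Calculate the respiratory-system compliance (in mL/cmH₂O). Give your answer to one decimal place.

Lung and chest wall are elastances in series: 1/Crs = 1/CL + 1/Ccw.
1/Crs = 1/171 + 1/199 = 0.01087.
Crs = 91.996 mL/cmH2O.

92.0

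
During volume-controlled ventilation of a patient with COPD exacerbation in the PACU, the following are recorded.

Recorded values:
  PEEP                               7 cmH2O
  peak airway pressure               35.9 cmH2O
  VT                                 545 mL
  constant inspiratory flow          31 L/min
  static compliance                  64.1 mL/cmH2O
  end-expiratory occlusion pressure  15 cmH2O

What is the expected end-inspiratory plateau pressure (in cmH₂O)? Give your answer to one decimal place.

23.5

End-expiratory occlusion gives total PEEP = 15 cmH2O (intrinsic PEEP = 15 − 7 = 8). Use total PEEP for the elastic gradient.
Pplat = PEEPtotal + Vt / Cstat = 15 + 545 / 64.1 = 15 + 8.502 = 23.502 cmH2O.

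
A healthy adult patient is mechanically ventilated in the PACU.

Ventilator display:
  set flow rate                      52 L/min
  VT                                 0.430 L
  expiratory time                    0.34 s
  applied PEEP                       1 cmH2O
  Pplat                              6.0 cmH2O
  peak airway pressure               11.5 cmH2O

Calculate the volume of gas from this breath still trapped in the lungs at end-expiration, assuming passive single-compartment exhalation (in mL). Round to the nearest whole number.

231

Flow: 52 L/min ÷ 60 = 0.8667 L/s.
R = (PIP − Pplat)/V̇ = (11.5 − 6.0) / 0.8667 = 5.5/0.8667 = 6.346 cmH2O·s/L.
C = Vt/(Pplat − PEEP) = 430.0 / (6.0 − 1) = 430.0/5.0 = 86.0 mL/cmH2O.
τ = R × C = 6.346 × 0.086 L/cmH2O = 0.5458 s.
Fraction remaining = e^(−Te/τ) = e^(−0.34/0.5458) = 0.5364.
Trapped volume = 430.0 × 0.5364 = 230.65 mL.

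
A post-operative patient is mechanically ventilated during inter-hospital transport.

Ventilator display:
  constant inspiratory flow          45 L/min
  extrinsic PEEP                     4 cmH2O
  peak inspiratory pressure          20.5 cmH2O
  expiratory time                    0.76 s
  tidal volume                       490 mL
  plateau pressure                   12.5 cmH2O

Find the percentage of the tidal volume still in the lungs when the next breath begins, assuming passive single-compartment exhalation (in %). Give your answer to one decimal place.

29.1

Flow: 45 L/min ÷ 60 = 0.75 L/s.
R = (PIP − Pplat)/V̇ = (20.5 − 12.5) / 0.75 = 8.0/0.75 = 10.667 cmH2O·s/L.
C = Vt/(Pplat − PEEP) = 490.0 / (12.5 − 4) = 490.0/8.5 = 57.647 mL/cmH2O.
τ = R × C = 10.667 × 0.05765 L/cmH2O = 0.615 s.
Fraction remaining at end-expiration = e^(−Te/τ) = e^(−0.76/0.615) = 0.2906 → 29.06%.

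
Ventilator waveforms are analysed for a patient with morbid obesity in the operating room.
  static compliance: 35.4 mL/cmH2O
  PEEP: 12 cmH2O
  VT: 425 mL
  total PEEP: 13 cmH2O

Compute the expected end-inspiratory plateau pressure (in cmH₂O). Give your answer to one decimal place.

25.0

End-expiratory occlusion gives total PEEP = 13 cmH2O (intrinsic PEEP = 13 − 12 = 1). Use total PEEP for the elastic gradient.
Pplat = PEEPtotal + Vt / Cstat = 13 + 425 / 35.4 = 13 + 12.006 = 25.006 cmH2O.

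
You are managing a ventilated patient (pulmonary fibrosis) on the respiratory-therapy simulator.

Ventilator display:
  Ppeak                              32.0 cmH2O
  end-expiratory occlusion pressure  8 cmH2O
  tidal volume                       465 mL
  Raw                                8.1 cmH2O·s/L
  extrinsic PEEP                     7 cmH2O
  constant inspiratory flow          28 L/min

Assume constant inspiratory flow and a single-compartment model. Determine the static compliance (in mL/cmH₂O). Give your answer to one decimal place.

Flow: 28 L/min ÷ 60 = 0.4667 L/s.
Total PEEP = 8 cmH2O (set 7 + intrinsic 1); this is the baseline alveolar pressure.
Equation of motion (constant flow): PIP = Vt/C + R·V̇ + PEEP.
Vt/C = PIP − R·V̇ − PEEP = 32.0 − 8.1×0.4667 − 8 = 32.0 − 3.78 − 8 = 20.22 cmH2O.
C = Vt / 20.22 = 465 / 20.22 = 22.997 mL/cmH2O.

23.0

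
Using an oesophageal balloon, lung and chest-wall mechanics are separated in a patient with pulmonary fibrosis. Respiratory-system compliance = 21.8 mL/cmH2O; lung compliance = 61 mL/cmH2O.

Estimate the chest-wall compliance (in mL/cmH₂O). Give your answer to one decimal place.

33.9

1/Ccw = 1/Crs − 1/CL.
1/Ccw = 1/21.8 − 1/61 = 0.02948.
Ccw = 33.921 mL/cmH2O.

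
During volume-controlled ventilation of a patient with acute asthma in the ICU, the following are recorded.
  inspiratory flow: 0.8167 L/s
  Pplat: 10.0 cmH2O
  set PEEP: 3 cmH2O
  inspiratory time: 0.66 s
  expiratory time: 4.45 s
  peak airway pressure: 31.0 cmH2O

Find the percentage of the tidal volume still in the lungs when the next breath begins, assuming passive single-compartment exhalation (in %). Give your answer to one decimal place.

Vt = flow × Ti = 0.8167 L/s × 0.66 s × 1000 mL/L = 539.02 mL.
R = (PIP − Pplat)/V̇ = (31.0 − 10.0) / 0.8167 = 21.0/0.8167 = 25.713 cmH2O·s/L.
C = Vt/(Pplat − PEEP) = 539.02 / (10.0 − 3) = 539.02/7.0 = 77.003 mL/cmH2O.
τ = R × C = 25.713 × 0.077 L/cmH2O = 1.98 s.
Fraction remaining at end-expiration = e^(−Te/τ) = e^(−4.45/1.98) = 0.1057 → 10.57%.

10.6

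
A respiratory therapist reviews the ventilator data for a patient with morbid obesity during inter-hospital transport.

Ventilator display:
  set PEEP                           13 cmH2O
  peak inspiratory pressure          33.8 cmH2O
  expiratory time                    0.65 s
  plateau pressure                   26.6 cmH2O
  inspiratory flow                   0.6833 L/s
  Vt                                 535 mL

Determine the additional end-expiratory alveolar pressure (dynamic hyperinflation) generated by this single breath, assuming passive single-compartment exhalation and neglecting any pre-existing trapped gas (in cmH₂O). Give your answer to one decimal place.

2.8

R = (PIP − Pplat)/V̇ = (33.8 − 26.6) / 0.6833 = 7.2/0.6833 = 10.537 cmH2O·s/L.
C = Vt/(Pplat − PEEP) = 535.0 / (26.6 − 13) = 535.0/13.6 = 39.338 mL/cmH2O.
τ = R × C = 10.537 × 0.03934 L/cmH2O = 0.4145 s.
Fraction remaining = e^(−Te/τ) = e^(−0.65/0.4145) = 0.2084; trapped volume = 535.0 × 0.2084 = 111.49 mL.
Additional alveolar pressure from trapping ≈ V_trapped / C = 111.49 / 39.338 = 2.834 cmH2O.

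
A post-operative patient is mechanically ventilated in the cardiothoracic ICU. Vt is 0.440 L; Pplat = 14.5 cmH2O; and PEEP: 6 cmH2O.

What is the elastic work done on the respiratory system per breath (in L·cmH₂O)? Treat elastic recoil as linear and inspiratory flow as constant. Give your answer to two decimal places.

1.87

Elastic work ≈ ½ × (Pplat − PEEP) × Vt = 0.5 × (14.5 − 6) × 0.440 L = 0.5 × 8.5 × 0.440 = 1.87 L·cmH2O.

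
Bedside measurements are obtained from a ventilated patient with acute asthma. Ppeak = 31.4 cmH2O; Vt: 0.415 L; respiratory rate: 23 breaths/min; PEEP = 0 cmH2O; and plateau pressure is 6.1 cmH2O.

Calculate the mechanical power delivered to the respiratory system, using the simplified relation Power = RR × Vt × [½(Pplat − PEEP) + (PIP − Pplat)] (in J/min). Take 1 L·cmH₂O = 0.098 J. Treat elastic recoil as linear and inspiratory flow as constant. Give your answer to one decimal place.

Per-breath work = Vt × [½(Pplat−PEEP) + (PIP−Pplat)] = 0.415 × [0.5×6.1 + 25.3] = 0.415 × 28.35 = 11.765 L·cmH2O.
Power = 23 × 11.765 = 270.6 L·cmH2O/min.
× 0.098 J/(L·cmH2O) → 26.519 J/min.

26.5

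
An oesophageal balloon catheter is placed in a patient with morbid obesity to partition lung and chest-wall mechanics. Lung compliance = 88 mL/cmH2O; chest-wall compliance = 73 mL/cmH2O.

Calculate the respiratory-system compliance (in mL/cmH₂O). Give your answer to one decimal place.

Lung and chest wall are elastances in series: 1/Crs = 1/CL + 1/Ccw.
1/Crs = 1/88 + 1/73 = 0.02506.
Crs = 39.904 mL/cmH2O.

39.9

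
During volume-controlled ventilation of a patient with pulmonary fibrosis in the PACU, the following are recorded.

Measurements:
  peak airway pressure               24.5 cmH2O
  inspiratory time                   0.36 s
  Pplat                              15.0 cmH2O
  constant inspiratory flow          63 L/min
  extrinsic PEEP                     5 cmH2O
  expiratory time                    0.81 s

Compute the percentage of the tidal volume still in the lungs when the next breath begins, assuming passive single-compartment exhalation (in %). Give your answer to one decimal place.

Flow: 63 L/min ÷ 60 = 1.05 L/s.
Vt = flow × Ti = 1.05 L/s × 0.36 s × 1000 mL/L = 378.0 mL.
R = (PIP − Pplat)/V̇ = (24.5 − 15.0) / 1.05 = 9.5/1.05 = 9.048 cmH2O·s/L.
C = Vt/(Pplat − PEEP) = 378.0 / (15.0 − 5) = 378.0/10.0 = 37.8 mL/cmH2O.
τ = R × C = 9.048 × 0.0378 L/cmH2O = 0.342 s.
Fraction remaining at end-expiration = e^(−Te/τ) = e^(−0.81/0.342) = 0.09363 → 9.363%.

9.4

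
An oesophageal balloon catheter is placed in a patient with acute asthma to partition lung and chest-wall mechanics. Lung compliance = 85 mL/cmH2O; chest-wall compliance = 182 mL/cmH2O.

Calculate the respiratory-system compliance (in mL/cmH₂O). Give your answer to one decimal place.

57.9

Lung and chest wall are elastances in series: 1/Crs = 1/CL + 1/Ccw.
1/Crs = 1/85 + 1/182 = 0.01726.
Crs = 57.937 mL/cmH2O.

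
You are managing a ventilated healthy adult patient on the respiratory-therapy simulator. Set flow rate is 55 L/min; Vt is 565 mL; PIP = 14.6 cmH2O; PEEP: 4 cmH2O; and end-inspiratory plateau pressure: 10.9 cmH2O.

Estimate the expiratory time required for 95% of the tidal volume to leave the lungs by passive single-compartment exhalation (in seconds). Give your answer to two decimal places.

Flow: 55 L/min ÷ 60 = 0.9167 L/s.
R = (PIP − Pplat)/V̇ = (14.6 − 10.9) / 0.9167 = 3.7/0.9167 = 4.036 cmH2O·s/L.
C = Vt/(Pplat − PEEP) = 565.0 / (10.9 − 4) = 565.0/6.9 = 81.884 mL/cmH2O.
τ = R × C = 4.036 × 0.08188 L/cmH2O = 0.3305 s.
t = −τ·ln(1 − 0.95) = −0.3305·ln(0.05) = 0.9901 s.

0.99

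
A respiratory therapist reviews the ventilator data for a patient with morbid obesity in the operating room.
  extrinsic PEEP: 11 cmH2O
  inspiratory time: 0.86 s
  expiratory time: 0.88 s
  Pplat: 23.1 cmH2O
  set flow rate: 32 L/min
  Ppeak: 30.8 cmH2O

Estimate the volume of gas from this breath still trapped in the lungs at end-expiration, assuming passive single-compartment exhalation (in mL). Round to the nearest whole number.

92

Flow: 32 L/min ÷ 60 = 0.5333 L/s.
Vt = flow × Ti = 0.5333 L/s × 0.86 s × 1000 mL/L = 458.64 mL.
R = (PIP − Pplat)/V̇ = (30.8 − 23.1) / 0.5333 = 7.7/0.5333 = 14.438 cmH2O·s/L.
C = Vt/(Pplat − PEEP) = 458.64 / (23.1 − 11) = 458.64/12.1 = 37.904 mL/cmH2O.
τ = R × C = 14.438 × 0.0379 L/cmH2O = 0.5472 s.
Fraction remaining = e^(−Te/τ) = e^(−0.88/0.5472) = 0.2003.
Trapped volume = 458.64 × 0.2003 = 91.866 mL.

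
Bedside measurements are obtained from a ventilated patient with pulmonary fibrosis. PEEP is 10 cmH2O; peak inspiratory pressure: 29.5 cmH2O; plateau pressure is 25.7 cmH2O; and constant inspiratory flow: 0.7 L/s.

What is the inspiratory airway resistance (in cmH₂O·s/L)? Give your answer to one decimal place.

5.4

Raw = (PIP − Pplat) / flow = (29.5 − 25.7) / 0.7 = 3.8 / 0.7 = 5.429 cmH2O·s/L.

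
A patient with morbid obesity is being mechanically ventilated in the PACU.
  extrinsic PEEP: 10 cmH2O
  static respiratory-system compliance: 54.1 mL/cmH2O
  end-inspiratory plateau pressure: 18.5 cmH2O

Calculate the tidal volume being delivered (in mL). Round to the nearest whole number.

460

Vt = Cstat × (Pplat − PEEP) = 54.1 × (18.5 − 10) = 54.1 × 8.5 = 459.85 mL.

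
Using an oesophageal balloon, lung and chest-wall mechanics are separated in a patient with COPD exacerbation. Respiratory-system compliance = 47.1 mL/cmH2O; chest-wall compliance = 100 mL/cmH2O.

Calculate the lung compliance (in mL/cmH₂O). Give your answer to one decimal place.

89.0

1/CL = 1/Crs − 1/Ccw.
1/CL = 1/47.1 − 1/100 = 0.01123.
CL = 89.047 mL/cmH2O.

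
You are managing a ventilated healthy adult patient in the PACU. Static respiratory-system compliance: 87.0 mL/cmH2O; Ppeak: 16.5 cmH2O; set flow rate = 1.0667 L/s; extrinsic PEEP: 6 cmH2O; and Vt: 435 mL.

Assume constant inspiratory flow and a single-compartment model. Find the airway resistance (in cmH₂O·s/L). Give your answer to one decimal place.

5.2

Equation of motion (constant flow): PIP = Vt/C + R·V̇ + PEEP.
R·V̇ = PIP − Vt/C − PEEP = 16.5 − 435/87.0 − 6 = 16.5 − 5.0 − 6 = 5.5 cmH2O.
R = 5.5 / 1.0667 = 5.156 cmH2O·s/L.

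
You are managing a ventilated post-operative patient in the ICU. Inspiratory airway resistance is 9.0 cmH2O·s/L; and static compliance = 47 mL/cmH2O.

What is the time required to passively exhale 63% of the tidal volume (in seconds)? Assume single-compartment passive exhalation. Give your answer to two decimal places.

τ = R × C = 9.0 × 47 mL/cmH2O = 9.0 × 0.047 L/cmH2O = 0.423 s.
Exhaled fraction f = 1 − e^(−t/τ) → t = −τ·ln(1 − f) = −0.423·ln(0.37) = 0.4206 s.

0.42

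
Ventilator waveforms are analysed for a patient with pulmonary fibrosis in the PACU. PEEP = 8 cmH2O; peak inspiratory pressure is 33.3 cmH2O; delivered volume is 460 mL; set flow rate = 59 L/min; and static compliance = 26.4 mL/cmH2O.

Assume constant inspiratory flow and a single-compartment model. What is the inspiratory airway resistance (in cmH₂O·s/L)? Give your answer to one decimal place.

8.0

Flow: 59 L/min ÷ 60 = 0.9833 L/s.
Equation of motion (constant flow): PIP = Vt/C + R·V̇ + PEEP.
R·V̇ = PIP − Vt/C − PEEP = 33.3 − 460/26.4 − 8 = 33.3 − 17.424 − 8 = 7.876 cmH2O.
R = 7.876 / 0.9833 = 8.01 cmH2O·s/L.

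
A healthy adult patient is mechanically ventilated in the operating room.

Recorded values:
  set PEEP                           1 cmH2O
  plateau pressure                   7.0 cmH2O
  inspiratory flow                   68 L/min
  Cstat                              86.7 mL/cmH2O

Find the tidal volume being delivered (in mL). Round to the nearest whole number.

Vt = Cstat × (Pplat − PEEP) = 86.7 × (7.0 − 1) = 86.7 × 6.0 = 520.2 mL.

520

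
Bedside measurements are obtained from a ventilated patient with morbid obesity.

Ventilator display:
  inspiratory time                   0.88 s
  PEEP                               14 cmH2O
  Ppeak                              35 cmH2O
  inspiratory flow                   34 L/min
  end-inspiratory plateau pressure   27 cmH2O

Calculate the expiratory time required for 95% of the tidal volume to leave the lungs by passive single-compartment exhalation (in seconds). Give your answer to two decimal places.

1.62

Flow: 34 L/min ÷ 60 = 0.5667 L/s.
Vt = flow × Ti = 0.5667 L/s × 0.88 s × 1000 mL/L = 498.7 mL.
R = (PIP − Pplat)/V̇ = (35 − 27) / 0.5667 = 8.0/0.5667 = 14.117 cmH2O·s/L.
C = Vt/(Pplat − PEEP) = 498.7 / (27 − 14) = 498.7/13.0 = 38.362 mL/cmH2O.
τ = R × C = 14.117 × 0.03836 L/cmH2O = 0.5415 s.
t = −τ·ln(1 − 0.95) = −0.5415·ln(0.05) = 1.622 s.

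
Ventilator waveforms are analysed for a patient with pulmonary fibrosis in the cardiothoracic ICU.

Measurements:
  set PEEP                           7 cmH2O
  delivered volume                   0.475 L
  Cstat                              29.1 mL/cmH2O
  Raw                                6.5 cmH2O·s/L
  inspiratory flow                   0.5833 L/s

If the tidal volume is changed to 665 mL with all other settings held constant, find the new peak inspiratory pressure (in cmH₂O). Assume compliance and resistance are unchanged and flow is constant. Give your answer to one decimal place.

PIP = Vt/C + R·V̇ + PEEP (constant-flow equation of motion).
Only the elastic term changes: ΔPIP = ΔVt / C = (665 − 475) / 29.1 = 6.529 cmH2O.
Original PIP = 475/29.1 + 6.5×0.5833 + 7 = 27.114 cmH2O; new PIP = 27.114 + (6.529) = 33.643 cmH2O.

33.6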